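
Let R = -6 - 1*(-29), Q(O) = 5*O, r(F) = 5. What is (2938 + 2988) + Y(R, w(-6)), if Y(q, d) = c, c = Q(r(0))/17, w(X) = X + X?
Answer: 100767/17 ≈ 5927.5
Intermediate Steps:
R = 23 (R = -6 + 29 = 23)
w(X) = 2*X
c = 25/17 (c = (5*5)/17 = 25*(1/17) = 25/17 ≈ 1.4706)
Y(q, d) = 25/17
(2938 + 2988) + Y(R, w(-6)) = (2938 + 2988) + 25/17 = 5926 + 25/17 = 100767/17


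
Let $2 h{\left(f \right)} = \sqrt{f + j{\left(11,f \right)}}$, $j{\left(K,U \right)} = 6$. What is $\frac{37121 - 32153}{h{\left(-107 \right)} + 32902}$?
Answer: $\frac{72647616}{481129613} - \frac{1104 i \sqrt{101}}{481129613} \approx 0.15099 - 2.306 \cdot 10^{-5} i$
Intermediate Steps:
$h{\left(f \right)} = \frac{\sqrt{6 + f}}{2}$ ($h{\left(f \right)} = \frac{\sqrt{f + 6}}{2} = \frac{\sqrt{6 + f}}{2}$)
$\frac{37121 - 32153}{h{\left(-107 \right)} + 32902} = \frac{37121 - 32153}{\frac{\sqrt{6 - 107}}{2} + 32902} = \frac{4968}{\frac{\sqrt{-101}}{2} + 32902} = \frac{4968}{\frac{i \sqrt{101}}{2} + 32902} = \frac{4968}{32902 + \frac{i \sqrt{101}}{2}}$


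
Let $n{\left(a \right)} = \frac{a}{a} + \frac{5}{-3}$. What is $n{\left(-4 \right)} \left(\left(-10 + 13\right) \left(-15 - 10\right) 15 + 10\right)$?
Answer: $\frac{2230}{3} \approx 743.33$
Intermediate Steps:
$n{\left(a \right)} = - \frac{2}{3}$ ($n{\left(a \right)} = 1 + 5 \left(- \frac{1}{3}\right) = 1 - \frac{5}{3} = - \frac{2}{3}$)
$n{\left(-4 \right)} \left(\left(-10 + 13\right) \left(-15 - 10\right) 15 + 10\right) = - \frac{2 \left(\left(-10 + 13\right) \left(-15 - 10\right) 15 + 10\right)}{3} = - \frac{2 \left(3 \left(-25\right) 15 + 10\right)}{3} = - \frac{2 \left(\left(-75\right) 15 + 10\right)}{3} = - \frac{2 \left(-1125 + 10\right)}{3} = \left(- \frac{2}{3}\right) \left(-1115\right) = \frac{2230}{3}$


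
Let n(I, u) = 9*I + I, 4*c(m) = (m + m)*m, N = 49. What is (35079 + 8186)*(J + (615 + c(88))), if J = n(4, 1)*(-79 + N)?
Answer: 142212055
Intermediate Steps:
c(m) = m²/2 (c(m) = ((m + m)*m)/4 = ((2*m)*m)/4 = (2*m²)/4 = m²/2)
n(I, u) = 10*I
J = -1200 (J = (10*4)*(-79 + 49) = 40*(-30) = -1200)
(35079 + 8186)*(J + (615 + c(88))) = (35079 + 8186)*(-1200 + (615 + (½)*88²)) = 43265*(-1200 + (615 + (½)*7744)) = 43265*(-1200 + (615 + 3872)) = 43265*(-1200 + 4487) = 43265*3287 = 142212055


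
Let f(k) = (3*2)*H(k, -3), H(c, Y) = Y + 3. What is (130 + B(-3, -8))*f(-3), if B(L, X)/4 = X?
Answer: 0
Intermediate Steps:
H(c, Y) = 3 + Y
B(L, X) = 4*X
f(k) = 0 (f(k) = (3*2)*(3 - 3) = 6*0 = 0)
(130 + B(-3, -8))*f(-3) = (130 + 4*(-8))*0 = (130 - 32)*0 = 98*0 = 0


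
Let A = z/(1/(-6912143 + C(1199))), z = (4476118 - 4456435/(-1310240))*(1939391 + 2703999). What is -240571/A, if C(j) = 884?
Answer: 31520574704/18821101679699372559568755 ≈ 1.6747e-15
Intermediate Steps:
z = 2723252258336631945/131024 (z = (4476118 - 4456435*(-1/1310240))*4643390 = (4476118 + 891287/262048)*4643390 = (1172958660951/262048)*4643390 = 2723252258336631945/131024 ≈ 2.0784e+13)
A = -18821101679699372559568755/131024 (A = 2723252258336631945/(131024*(1/(-6912143 + 884))) = 2723252258336631945/(131024*(1/(-6911259))) = 2723252258336631945/(131024*(-1/6911259)) = (2723252258336631945/131024)*(-6911259) = -18821101679699372559568755/131024 ≈ -1.4365e+20)
-240571/A = -240571/(-18821101679699372559568755/131024) = -240571*(-131024/18821101679699372559568755) = 31520574704/18821101679699372559568755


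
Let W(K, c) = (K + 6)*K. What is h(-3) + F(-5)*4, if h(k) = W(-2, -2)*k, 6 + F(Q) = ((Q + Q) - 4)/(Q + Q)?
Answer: 28/5 ≈ 5.6000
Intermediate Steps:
F(Q) = -6 + (-4 + 2*Q)/(2*Q) (F(Q) = -6 + ((Q + Q) - 4)/(Q + Q) = -6 + (2*Q - 4)/((2*Q)) = -6 + (-4 + 2*Q)*(1/(2*Q)) = -6 + (-4 + 2*Q)/(2*Q))
W(K, c) = K*(6 + K) (W(K, c) = (6 + K)*K = K*(6 + K))
h(k) = -8*k (h(k) = (-2*(6 - 2))*k = (-2*4)*k = -8*k)
h(-3) + F(-5)*4 = -8*(-3) + (-5 - 2/(-5))*4 = 24 + (-5 - 2*(-⅕))*4 = 24 + (-5 + ⅖)*4 = 24 - 23/5*4 = 24 - 92/5 = 28/5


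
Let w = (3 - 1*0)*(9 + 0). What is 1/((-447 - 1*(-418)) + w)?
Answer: -1/2 ≈ -0.50000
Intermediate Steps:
w = 27 (w = (3 + 0)*9 = 3*9 = 27)
1/((-447 - 1*(-418)) + w) = 1/((-447 - 1*(-418)) + 27) = 1/((-447 + 418) + 27) = 1/(-29 + 27) = 1/(-2) = -1/2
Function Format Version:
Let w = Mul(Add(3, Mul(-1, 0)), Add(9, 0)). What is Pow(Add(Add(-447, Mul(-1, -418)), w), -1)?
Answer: Rational(-1, 2) ≈ -0.50000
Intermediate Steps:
w = 27 (w = Mul(Add(3, 0), 9) = Mul(3, 9) = 27)
Pow(Add(Add(-447, Mul(-1, -418)), w), -1) = Pow(Add(Add(-447, Mul(-1, -418)), 27), -1) = Pow(Add(Add(-447, 418), 27), -1) = Pow(Add(-29, 27), -1) = Pow(-2, -1) = Rational(-1, 2)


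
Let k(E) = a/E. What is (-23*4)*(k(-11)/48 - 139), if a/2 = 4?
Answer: 422050/33 ≈ 12789.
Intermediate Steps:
a = 8 (a = 2*4 = 8)
k(E) = 8/E
(-23*4)*(k(-11)/48 - 139) = (-23*4)*((8/(-11))/48 - 139) = -92*((8*(-1/11))*(1/48) - 139) = -92*(-8/11*1/48 - 139) = -92*(-1/66 - 139) = -92*(-9175/66) = 422050/33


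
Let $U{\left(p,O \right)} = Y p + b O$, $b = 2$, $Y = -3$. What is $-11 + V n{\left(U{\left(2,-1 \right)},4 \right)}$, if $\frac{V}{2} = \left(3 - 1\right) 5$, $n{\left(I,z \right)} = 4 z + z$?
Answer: $389$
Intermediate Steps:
$U{\left(p,O \right)} = - 3 p + 2 O$
$n{\left(I,z \right)} = 5 z$
$V = 20$ ($V = 2 \left(3 - 1\right) 5 = 2 \cdot 2 \cdot 5 = 2 \cdot 10 = 20$)
$-11 + V n{\left(U{\left(2,-1 \right)},4 \right)} = -11 + 20 \cdot 5 \cdot 4 = -11 + 20 \cdot 20 = -11 + 400 = 389$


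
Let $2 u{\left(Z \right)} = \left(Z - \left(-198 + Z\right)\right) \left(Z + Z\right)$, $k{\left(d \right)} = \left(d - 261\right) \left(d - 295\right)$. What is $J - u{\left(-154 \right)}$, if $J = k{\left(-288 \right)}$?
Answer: $350559$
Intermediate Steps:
$k{\left(d \right)} = \left(-295 + d\right) \left(-261 + d\right)$ ($k{\left(d \right)} = \left(-261 + d\right) \left(-295 + d\right) = \left(-295 + d\right) \left(-261 + d\right)$)
$J = 320067$ ($J = 76995 + \left(-288\right)^{2} - -160128 = 76995 + 82944 + 160128 = 320067$)
$u{\left(Z \right)} = 198 Z$ ($u{\left(Z \right)} = \frac{\left(Z - \left(-198 + Z\right)\right) \left(Z + Z\right)}{2} = \frac{198 \cdot 2 Z}{2} = \frac{396 Z}{2} = 198 Z$)
$J - u{\left(-154 \right)} = 320067 - 198 \left(-154\right) = 320067 - -30492 = 320067 + 30492 = 350559$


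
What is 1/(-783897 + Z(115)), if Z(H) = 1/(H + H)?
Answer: -230/180296309 ≈ -1.2757e-6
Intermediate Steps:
Z(H) = 1/(2*H)
1/(-783897 + Z(115)) = 1/(-783897 + (½)/115) = 1/(-783897 + (½)*(1/115)) = 1/(-783897 + 1/230) = 1/(-180296309/230) = -230/180296309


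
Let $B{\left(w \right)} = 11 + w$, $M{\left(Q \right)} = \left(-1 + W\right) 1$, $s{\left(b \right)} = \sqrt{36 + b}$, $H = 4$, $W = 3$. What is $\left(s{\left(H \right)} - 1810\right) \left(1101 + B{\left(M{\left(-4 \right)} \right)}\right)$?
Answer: $-2016340 + 2228 \sqrt{10} \approx -2.0093 \cdot 10^{6}$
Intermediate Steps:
$M{\left(Q \right)} = 2$ ($M{\left(Q \right)} = \left(-1 + 3\right) 1 = 2 \cdot 1 = 2$)
$\left(s{\left(H \right)} - 1810\right) \left(1101 + B{\left(M{\left(-4 \right)} \right)}\right) = \left(\sqrt{36 + 4} - 1810\right) \left(1101 + \left(11 + 2\right)\right) = \left(\sqrt{40} - 1810\right) \left(1101 + 13\right) = \left(2 \sqrt{10} - 1810\right) 1114 = \left(-1810 + 2 \sqrt{10}\right) 1114 = -2016340 + 2228 \sqrt{10}$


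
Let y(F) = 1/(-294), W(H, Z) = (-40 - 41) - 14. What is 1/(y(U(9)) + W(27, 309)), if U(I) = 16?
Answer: -294/27931 ≈ -0.010526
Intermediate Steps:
W(H, Z) = -95 (W(H, Z) = -81 - 14 = -95)
y(F) = -1/294
1/(y(U(9)) + W(27, 309)) = 1/(-1/294 - 95) = 1/(-27931/294) = -294/27931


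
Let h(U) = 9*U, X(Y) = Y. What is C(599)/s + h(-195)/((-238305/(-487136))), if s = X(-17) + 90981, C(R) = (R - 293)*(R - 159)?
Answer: -1295586537372/361286267 ≈ -3586.0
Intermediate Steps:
C(R) = (-293 + R)*(-159 + R)
s = 90964 (s = -17 + 90981 = 90964)
C(599)/s + h(-195)/((-238305/(-487136))) = (46587 + 599² - 452*599)/90964 + (9*(-195))/((-238305/(-487136))) = (46587 + 358801 - 270748)*(1/90964) - 1755/((-238305*(-1/487136))) = 134640*(1/90964) - 1755/238305/487136 = 33660/22741 - 1755*487136/238305 = 33660/22741 - 56994912/15887 = -1295586537372/361286267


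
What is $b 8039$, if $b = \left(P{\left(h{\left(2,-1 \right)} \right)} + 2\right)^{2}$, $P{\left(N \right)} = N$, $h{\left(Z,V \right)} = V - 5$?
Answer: $128624$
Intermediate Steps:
$h{\left(Z,V \right)} = -5 + V$
$b = 16$ ($b = \left(\left(-5 - 1\right) + 2\right)^{2} = \left(-6 + 2\right)^{2} = \left(-4\right)^{2} = 16$)
$b 8039 = 16 \cdot 8039 = 128624$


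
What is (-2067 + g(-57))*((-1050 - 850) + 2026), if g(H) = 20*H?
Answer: -404082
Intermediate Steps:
(-2067 + g(-57))*((-1050 - 850) + 2026) = (-2067 + 20*(-57))*((-1050 - 850) + 2026) = (-2067 - 1140)*(-1900 + 2026) = -3207*126 = -404082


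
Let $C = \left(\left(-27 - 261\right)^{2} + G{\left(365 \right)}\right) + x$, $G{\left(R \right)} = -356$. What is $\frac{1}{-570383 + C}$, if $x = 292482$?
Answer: $- \frac{1}{195313} \approx -5.12 \cdot 10^{-6}$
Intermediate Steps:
$C = 375070$ ($C = \left(\left(-27 - 261\right)^{2} - 356\right) + 292482 = \left(\left(-288\right)^{2} - 356\right) + 292482 = \left(82944 - 356\right) + 292482 = 82588 + 292482 = 375070$)
$\frac{1}{-570383 + C} = \frac{1}{-570383 + 375070} = \frac{1}{-195313} = - \frac{1}{195313}$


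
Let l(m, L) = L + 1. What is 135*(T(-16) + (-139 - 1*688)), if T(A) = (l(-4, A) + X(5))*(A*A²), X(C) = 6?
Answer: 4864995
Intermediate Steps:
l(m, L) = 1 + L
T(A) = A³*(7 + A) (T(A) = ((1 + A) + 6)*(A*A²) = (7 + A)*A³ = A³*(7 + A))
135*(T(-16) + (-139 - 1*688)) = 135*((-16)³*(7 - 16) + (-139 - 1*688)) = 135*(-4096*(-9) + (-139 - 688)) = 135*(36864 - 827) = 135*36037 = 4864995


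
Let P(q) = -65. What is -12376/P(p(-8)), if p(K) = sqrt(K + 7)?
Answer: 952/5 ≈ 190.40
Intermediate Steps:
p(K) = sqrt(7 + K)
-12376/P(p(-8)) = -12376/(-65) = -12376*(-1/65) = 952/5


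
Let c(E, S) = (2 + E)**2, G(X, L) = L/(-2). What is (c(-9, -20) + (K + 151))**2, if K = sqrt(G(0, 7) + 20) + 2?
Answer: (404 + sqrt(66))**2/4 ≈ 42462.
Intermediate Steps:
G(X, L) = -L/2 (G(X, L) = L*(-1/2) = -L/2)
K = 2 + sqrt(66)/2 (K = sqrt(-1/2*7 + 20) + 2 = sqrt(-7/2 + 20) + 2 = sqrt(33/2) + 2 = sqrt(66)/2 + 2 = 2 + sqrt(66)/2 ≈ 6.0620)
(c(-9, -20) + (K + 151))**2 = ((2 - 9)**2 + ((2 + sqrt(66)/2) + 151))**2 = ((-7)**2 + (153 + sqrt(66)/2))**2 = (49 + (153 + sqrt(66)/2))**2 = (202 + sqrt(66)/2)**2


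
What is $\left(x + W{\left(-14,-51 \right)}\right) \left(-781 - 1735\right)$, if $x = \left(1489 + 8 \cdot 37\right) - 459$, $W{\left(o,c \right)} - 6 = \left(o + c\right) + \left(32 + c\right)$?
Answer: $-3139968$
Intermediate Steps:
$W{\left(o,c \right)} = 38 + o + 2 c$ ($W{\left(o,c \right)} = 6 + \left(\left(o + c\right) + \left(32 + c\right)\right) = 6 + \left(\left(c + o\right) + \left(32 + c\right)\right) = 6 + \left(32 + o + 2 c\right) = 38 + o + 2 c$)
$x = 1326$ ($x = \left(1489 + 296\right) - 459 = 1785 - 459 = 1326$)
$\left(x + W{\left(-14,-51 \right)}\right) \left(-781 - 1735\right) = \left(1326 + \left(38 - 14 + 2 \left(-51\right)\right)\right) \left(-781 - 1735\right) = \left(1326 - 78\right) \left(-2516\right) = 1248 \left(-2516\right) = -3139968$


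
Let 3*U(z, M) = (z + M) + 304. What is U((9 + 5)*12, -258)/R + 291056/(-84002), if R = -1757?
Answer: -776066302/221387271 ≈ -3.5055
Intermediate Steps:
U(z, M) = 304/3 + M/3 + z/3 (U(z, M) = ((z + M) + 304)/3 = ((M + z) + 304)/3 = (304 + M + z)/3 = 304/3 + M/3 + z/3)
U((9 + 5)*12, -258)/R + 291056/(-84002) = (304/3 + (⅓)*(-258) + ((9 + 5)*12)/3)/(-1757) + 291056/(-84002) = (304/3 - 86 + (14*12)/3)*(-1/1757) + 291056*(-1/84002) = (304/3 - 86 + (⅓)*168)*(-1/1757) - 145528/42001 = (304/3 - 86 + 56)*(-1/1757) - 145528/42001 = (214/3)*(-1/1757) - 145528/42001 = -214/5271 - 145528/42001 = -776066302/221387271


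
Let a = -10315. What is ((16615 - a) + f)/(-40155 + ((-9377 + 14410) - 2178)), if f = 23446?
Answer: -12594/9325 ≈ -1.3506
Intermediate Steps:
((16615 - a) + f)/(-40155 + ((-9377 + 14410) - 2178)) = ((16615 - 1*(-10315)) + 23446)/(-40155 + ((-9377 + 14410) - 2178)) = ((16615 + 10315) + 23446)/(-40155 + (5033 - 2178)) = (26930 + 23446)/(-40155 + 2855) = 50376/(-37300) = 50376*(-1/37300) = -12594/9325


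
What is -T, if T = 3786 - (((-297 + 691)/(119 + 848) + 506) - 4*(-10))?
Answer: -3132686/967 ≈ -3239.6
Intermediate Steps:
T = 3132686/967 (T = 3786 - ((394/967 + 506) + 40) = 3786 - (489696/967 + 40) = 3786 - 1*528376/967 = 3786 - 528376/967 = 3132686/967 ≈ 3239.6)
-T = -1*3132686/967 = -3132686/967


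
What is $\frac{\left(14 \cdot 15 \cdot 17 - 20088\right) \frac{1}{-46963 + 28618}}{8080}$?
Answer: $\frac{2753}{24704600} \approx 0.00011144$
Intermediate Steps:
$\frac{\left(14 \cdot 15 \cdot 17 - 20088\right) \frac{1}{-46963 + 28618}}{8080} = \frac{210 \cdot 17 - 20088}{-18345} \cdot \frac{1}{8080} = \left(3570 - 20088\right) \left(- \frac{1}{18345}\right) \frac{1}{8080} = \left(-16518\right) \left(- \frac{1}{18345}\right) \frac{1}{8080} = \frac{5506}{6115} \cdot \frac{1}{8080} = \frac{2753}{24704600}$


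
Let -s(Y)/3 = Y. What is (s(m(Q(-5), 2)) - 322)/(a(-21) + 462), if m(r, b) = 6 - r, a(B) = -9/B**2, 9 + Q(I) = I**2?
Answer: -14308/22637 ≈ -0.63206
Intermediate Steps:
Q(I) = -9 + I**2
a(B) = -9/B**2
s(Y) = -3*Y
(s(m(Q(-5), 2)) - 322)/(a(-21) + 462) = (-3*(6 - (-9 + (-5)**2)) - 322)/(-9/(-21)**2 + 462) = (-3*(6 - (-9 + 25)) - 322)/(-9*1/441 + 462) = (-3*(6 - 1*16) - 322)/(-1/49 + 462) = (-3*(6 - 16) - 322)/(22637/49) = (-3*(-10) - 322)*(49/22637) = (30 - 322)*(49/22637) = -292*49/22637 = -14308/22637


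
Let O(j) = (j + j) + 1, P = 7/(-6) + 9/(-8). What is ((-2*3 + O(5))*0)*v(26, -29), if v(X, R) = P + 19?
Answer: 0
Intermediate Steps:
P = -55/24 (P = 7*(-1/6) + 9*(-1/8) = -7/6 - 9/8 = -55/24 ≈ -2.2917)
O(j) = 1 + 2*j (O(j) = 2*j + 1 = 1 + 2*j)
v(X, R) = 401/24 (v(X, R) = -55/24 + 19 = 401/24)
((-2*3 + O(5))*0)*v(26, -29) = ((-2*3 + (1 + 2*5))*0)*(401/24) = ((-6 + (1 + 10))*0)*(401/24) = ((-6 + 11)*0)*(401/24) = (5*0)*(401/24) = 0*(401/24) = 0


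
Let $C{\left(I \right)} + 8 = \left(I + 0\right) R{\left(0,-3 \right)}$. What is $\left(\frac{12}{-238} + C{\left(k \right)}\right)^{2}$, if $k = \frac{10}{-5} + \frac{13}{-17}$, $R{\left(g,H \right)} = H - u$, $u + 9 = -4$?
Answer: $\frac{18045504}{14161} \approx 1274.3$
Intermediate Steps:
$u = -13$ ($u = -9 - 4 = -13$)
$R{\left(g,H \right)} = 13 + H$ ($R{\left(g,H \right)} = H - -13 = H + 13 = 13 + H$)
$k = - \frac{47}{17}$ ($k = 10 \left(- \frac{1}{5}\right) + 13 \left(- \frac{1}{17}\right) = -2 - \frac{13}{17} = - \frac{47}{17} \approx -2.7647$)
$C{\left(I \right)} = -8 + 10 I$ ($C{\left(I \right)} = -8 + \left(I + 0\right) \left(13 - 3\right) = -8 + I 10 = -8 + 10 I$)
$\left(\frac{12}{-238} + C{\left(k \right)}\right)^{2} = \left(\frac{12}{-238} + \left(-8 + 10 \left(- \frac{47}{17}\right)\right)\right)^{2} = \left(12 \left(- \frac{1}{238}\right) - \frac{606}{17}\right)^{2} = \left(- \frac{6}{119} - \frac{606}{17}\right)^{2} = \left(- \frac{4248}{119}\right)^{2} = \frac{18045504}{14161}$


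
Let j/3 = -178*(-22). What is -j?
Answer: -11748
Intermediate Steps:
j = 11748 (j = 3*(-178*(-22)) = 3*3916 = 11748)
-j = -1*11748 = -11748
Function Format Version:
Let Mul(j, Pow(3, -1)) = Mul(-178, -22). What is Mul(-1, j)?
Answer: -11748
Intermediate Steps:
j = 11748 (j = Mul(3, Mul(-178, -22)) = Mul(3, 3916) = 11748)
Mul(-1, j) = Mul(-1, 11748) = -11748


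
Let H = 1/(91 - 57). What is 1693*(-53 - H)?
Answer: -3052479/34 ≈ -89779.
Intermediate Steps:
H = 1/34 ≈ 0.029412
1693*(-53 - H) = 1693*(-53 - 1*1/34) = 1693*(-53 - 1/34) = 1693*(-1803/34) = -3052479/34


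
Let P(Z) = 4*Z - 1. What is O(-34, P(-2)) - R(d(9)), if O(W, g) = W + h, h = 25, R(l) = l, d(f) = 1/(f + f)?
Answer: -163/18 ≈ -9.0556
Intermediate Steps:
d(f) = 1/(2*f)
P(Z) = -1 + 4*Z
O(W, g) = 25 + W (O(W, g) = W + 25 = 25 + W)
O(-34, P(-2)) - R(d(9)) = (25 - 34) - 1/(2*9) = -9 - 1/(2*9) = -9 - 1*1/18 = -9 - 1/18 = -163/18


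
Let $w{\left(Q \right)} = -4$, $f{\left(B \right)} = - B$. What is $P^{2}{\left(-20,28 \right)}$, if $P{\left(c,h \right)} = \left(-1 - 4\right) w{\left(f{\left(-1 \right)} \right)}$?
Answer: $400$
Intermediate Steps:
$P{\left(c,h \right)} = 20$ ($P{\left(c,h \right)} = \left(-1 - 4\right) \left(-4\right) = \left(-5\right) \left(-4\right) = 20$)
$P^{2}{\left(-20,28 \right)} = 20^{2} = 400$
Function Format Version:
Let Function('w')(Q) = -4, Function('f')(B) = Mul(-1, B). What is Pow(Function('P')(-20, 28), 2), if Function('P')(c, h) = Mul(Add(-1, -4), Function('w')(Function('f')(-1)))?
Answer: 400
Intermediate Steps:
Function('P')(c, h) = 20 (Function('P')(c, h) = Mul(Add(-1, -4), -4) = Mul(-5, -4) = 20)
Pow(Function('P')(-20, 28), 2) = Pow(20, 2) = 400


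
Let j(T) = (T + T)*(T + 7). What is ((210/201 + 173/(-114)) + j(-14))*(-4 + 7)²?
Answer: 4480311/2546 ≈ 1759.7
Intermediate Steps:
j(T) = 2*T*(7 + T) (j(T) = (2*T)*(7 + T) = 2*T*(7 + T))
((210/201 + 173/(-114)) + j(-14))*(-4 + 7)² = ((210/201 + 173/(-114)) + 2*(-14)*(7 - 14))*(-4 + 7)² = ((210*(1/201) + 173*(-1/114)) + 2*(-14)*(-7))*3² = ((70/67 - 173/114) + 196)*9 = (-3611/7638 + 196)*9 = (1493437/7638)*9 = 4480311/2546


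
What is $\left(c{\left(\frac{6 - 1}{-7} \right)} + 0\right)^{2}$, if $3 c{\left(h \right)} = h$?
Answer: $\frac{25}{441} \approx 0.056689$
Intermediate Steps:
$c{\left(h \right)} = \frac{h}{3}$
$\left(c{\left(\frac{6 - 1}{-7} \right)} + 0\right)^{2} = \left(\frac{\left(6 - 1\right) \frac{1}{-7}}{3} + 0\right)^{2} = \left(\frac{\left(6 - 1\right) \left(- \frac{1}{7}\right)}{3} + 0\right)^{2} = \left(\frac{5 \left(- \frac{1}{7}\right)}{3} + 0\right)^{2} = \left(\frac{1}{3} \left(- \frac{5}{7}\right) + 0\right)^{2} = \left(- \frac{5}{21} + 0\right)^{2} = \left(- \frac{5}{21}\right)^{2} = \frac{25}{441}$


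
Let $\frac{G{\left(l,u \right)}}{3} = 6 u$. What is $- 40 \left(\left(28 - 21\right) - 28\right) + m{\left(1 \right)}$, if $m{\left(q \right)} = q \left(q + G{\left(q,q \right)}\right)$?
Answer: $859$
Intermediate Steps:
$G{\left(l,u \right)} = 18 u$ ($G{\left(l,u \right)} = 3 \cdot 6 u = 18 u$)
$m{\left(q \right)} = 19 q^{2}$ ($m{\left(q \right)} = q \left(q + 18 q\right) = q 19 q = 19 q^{2}$)
$- 40 \left(\left(28 - 21\right) - 28\right) + m{\left(1 \right)} = - 40 \left(\left(28 - 21\right) - 28\right) + 19 \cdot 1^{2} = - 40 \left(7 - 28\right) + 19 \cdot 1 = \left(-40\right) \left(-21\right) + 19 = 840 + 19 = 859$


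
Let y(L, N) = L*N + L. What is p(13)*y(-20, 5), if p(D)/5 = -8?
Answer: 4800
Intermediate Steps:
y(L, N) = L + L*N
p(D) = -40 (p(D) = 5*(-8) = -40)
p(13)*y(-20, 5) = -(-800)*(1 + 5) = -(-800)*6 = -40*(-120) = 4800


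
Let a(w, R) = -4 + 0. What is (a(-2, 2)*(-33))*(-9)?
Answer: -1188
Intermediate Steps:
a(w, R) = -4
(a(-2, 2)*(-33))*(-9) = -4*(-33)*(-9) = 132*(-9) = -1188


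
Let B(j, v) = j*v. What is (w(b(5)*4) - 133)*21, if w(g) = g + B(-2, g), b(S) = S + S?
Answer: -3633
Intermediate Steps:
b(S) = 2*S
w(g) = -g (w(g) = g - 2*g = -g)
(w(b(5)*4) - 133)*21 = (-2*5*4 - 133)*21 = (-10*4 - 133)*21 = (-1*40 - 133)*21 = (-40 - 133)*21 = -173*21 = -3633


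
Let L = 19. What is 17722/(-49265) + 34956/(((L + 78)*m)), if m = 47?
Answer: 1641312742/224599135 ≈ 7.3077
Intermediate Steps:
17722/(-49265) + 34956/(((L + 78)*m)) = 17722/(-49265) + 34956/(((19 + 78)*47)) = 17722*(-1/49265) + 34956/((97*47)) = -17722/49265 + 34956/4559 = 1641312742/224599135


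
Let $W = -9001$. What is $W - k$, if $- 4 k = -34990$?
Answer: $- \frac{35497}{2} \approx -17749.0$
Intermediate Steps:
$k = \frac{17495}{2}$ ($k = \left(- \frac{1}{4}\right) \left(-34990\right) = \frac{17495}{2} \approx 8747.5$)
$W - k = -9001 - \frac{17495}{2} = - \frac{35497}{2}$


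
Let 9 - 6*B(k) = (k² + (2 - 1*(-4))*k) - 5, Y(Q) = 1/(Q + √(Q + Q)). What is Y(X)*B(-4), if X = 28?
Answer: 11/78 - 11*√14/1092 ≈ 0.10333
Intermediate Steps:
Y(Q) = 1/(Q + √2*√Q) (Y(Q) = 1/(Q + √(2*Q)) = 1/(Q + √2*√Q))
B(k) = 7/3 - k - k²/6 (B(k) = 3/2 - ((k² + (2 - 1*(-4))*k) - 5)/6 = 3/2 - ((k² + (2 + 4)*k) - 5)/6 = 3/2 - ((k² + 6*k) - 5)/6 = 3/2 - (-5 + k² + 6*k)/6 = 3/2 + (⅚ - k - k²/6) = 7/3 - k - k²/6)
Y(X)*B(-4) = (7/3 - 1*(-4) - ⅙*(-4)²)/(28 + √2*√28) = (7/3 + 4 - ⅙*16)/(28 + √2*(2*√7)) = (7/3 + 4 - 8/3)/(28 + 2*√14) = (11/3)/(28 + 2*√14) = 11/(3*(28 + 2*√14))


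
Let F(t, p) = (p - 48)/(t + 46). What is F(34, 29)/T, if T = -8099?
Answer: 19/647920 ≈ 2.9325e-5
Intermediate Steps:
F(t, p) = (-48 + p)/(46 + t)
F(34, 29)/T = ((-48 + 29)/(46 + 34))/(-8099) = (-19/80)*(-1/8099) = ((1/80)*(-19))*(-1/8099) = -19/80*(-1/8099) = 19/647920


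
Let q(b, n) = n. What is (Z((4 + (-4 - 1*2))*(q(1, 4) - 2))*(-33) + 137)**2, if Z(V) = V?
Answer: 72361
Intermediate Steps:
(Z((4 + (-4 - 1*2))*(q(1, 4) - 2))*(-33) + 137)**2 = (((4 + (-4 - 1*2))*(4 - 2))*(-33) + 137)**2 = (((4 + (-4 - 2))*2)*(-33) + 137)**2 = (((4 - 6)*2)*(-33) + 137)**2 = (-2*2*(-33) + 137)**2 = (-4*(-33) + 137)**2 = (132 + 137)**2 = 269**2 = 72361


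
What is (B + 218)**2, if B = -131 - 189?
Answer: 10404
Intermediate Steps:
B = -320
(B + 218)**2 = (-320 + 218)**2 = (-102)**2 = 10404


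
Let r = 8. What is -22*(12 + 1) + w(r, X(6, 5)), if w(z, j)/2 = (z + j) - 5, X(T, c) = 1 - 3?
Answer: -284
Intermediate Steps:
X(T, c) = -2
w(z, j) = -10 + 2*j + 2*z (w(z, j) = 2*((z + j) - 5) = 2*((j + z) - 5) = 2*(-5 + j + z) = -10 + 2*j + 2*z)
-22*(12 + 1) + w(r, X(6, 5)) = -22*(12 + 1) + (-10 + 2*(-2) + 2*8) = -22*13 + (-10 - 4 + 16) = -286 + 2 = -284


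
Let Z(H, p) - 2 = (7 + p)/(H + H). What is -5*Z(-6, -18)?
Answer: -175/12 ≈ -14.583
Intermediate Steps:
Z(H, p) = 2 + (7 + p)/(2*H) (Z(H, p) = 2 + (7 + p)/(H + H) = 2 + (7 + p)/((2*H)) = 2 + (7 + p)*(1/(2*H)) = 2 + (7 + p)/(2*H))
-5*Z(-6, -18) = -5*(7 - 18 + 4*(-6))/(2*(-6)) = -5*(-1)*(7 - 18 - 24)/(2*6) = -5*(-1)*(-35)/(2*6) = -5*35/12 = -175/12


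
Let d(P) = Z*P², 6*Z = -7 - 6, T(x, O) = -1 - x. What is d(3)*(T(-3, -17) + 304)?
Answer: -5967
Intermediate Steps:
Z = -13/6 (Z = (-7 - 6)/6 = (⅙)*(-13) = -13/6 ≈ -2.1667)
d(P) = -13*P²/6
d(3)*(T(-3, -17) + 304) = (-13/6*3²)*((-1 - 1*(-3)) + 304) = (-13/6*9)*((-1 + 3) + 304) = -39*(2 + 304)/2 = -39/2*306 = -5967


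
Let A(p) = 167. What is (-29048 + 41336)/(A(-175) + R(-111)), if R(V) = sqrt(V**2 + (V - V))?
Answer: 6144/139 ≈ 44.201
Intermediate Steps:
R(V) = sqrt(V**2) (R(V) = sqrt(V**2 + 0) = sqrt(V**2))
(-29048 + 41336)/(A(-175) + R(-111)) = (-29048 + 41336)/(167 + sqrt((-111)**2)) = 12288/(167 + sqrt(12321)) = 12288/(167 + 111) = 12288/278 = 12288*(1/278) = 6144/139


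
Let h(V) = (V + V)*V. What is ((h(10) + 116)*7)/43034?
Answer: 1106/21517 ≈ 0.051401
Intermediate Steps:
h(V) = 2*V² (h(V) = (2*V)*V = 2*V²)
((h(10) + 116)*7)/43034 = ((2*10² + 116)*7)/43034 = ((2*100 + 116)*7)*(1/43034) = ((200 + 116)*7)*(1/43034) = (316*7)*(1/43034) = 2212*(1/43034) = 1106/21517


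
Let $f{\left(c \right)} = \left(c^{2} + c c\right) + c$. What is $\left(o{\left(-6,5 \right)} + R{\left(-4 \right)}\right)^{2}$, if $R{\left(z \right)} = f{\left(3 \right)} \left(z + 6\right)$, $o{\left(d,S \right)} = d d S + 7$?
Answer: $52441$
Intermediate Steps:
$o{\left(d,S \right)} = 7 + S d^{2}$ ($o{\left(d,S \right)} = d^{2} S + 7 = S d^{2} + 7 = 7 + S d^{2}$)
$f{\left(c \right)} = c + 2 c^{2}$ ($f{\left(c \right)} = \left(c^{2} + c^{2}\right) + c = 2 c^{2} + c = c + 2 c^{2}$)
$R{\left(z \right)} = 126 + 21 z$ ($R{\left(z \right)} = 3 \left(1 + 2 \cdot 3\right) \left(z + 6\right) = 3 \left(1 + 6\right) \left(6 + z\right) = 3 \cdot 7 \left(6 + z\right) = 21 \left(6 + z\right) = 126 + 21 z$)
$\left(o{\left(-6,5 \right)} + R{\left(-4 \right)}\right)^{2} = \left(\left(7 + 5 \left(-6\right)^{2}\right) + \left(126 + 21 \left(-4\right)\right)\right)^{2} = \left(\left(7 + 5 \cdot 36\right) + \left(126 - 84\right)\right)^{2} = \left(\left(7 + 180\right) + 42\right)^{2} = \left(187 + 42\right)^{2} = 229^{2} = 52441$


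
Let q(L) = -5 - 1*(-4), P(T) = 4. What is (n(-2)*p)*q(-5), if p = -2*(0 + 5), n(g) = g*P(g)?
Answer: -80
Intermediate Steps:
n(g) = 4*g (n(g) = g*4 = 4*g)
p = -10 (p = -2*5 = -10)
q(L) = -1 (q(L) = -5 + 4 = -1)
(n(-2)*p)*q(-5) = ((4*(-2))*(-10))*(-1) = -8*(-10)*(-1) = 80*(-1) = -80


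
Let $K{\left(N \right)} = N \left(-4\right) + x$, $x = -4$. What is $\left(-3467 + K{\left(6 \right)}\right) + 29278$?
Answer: $25783$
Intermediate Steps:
$K{\left(N \right)} = -4 - 4 N$ ($K{\left(N \right)} = N \left(-4\right) - 4 = - 4 N - 4 = -4 - 4 N$)
$\left(-3467 + K{\left(6 \right)}\right) + 29278 = \left(-3467 - 28\right) + 29278 = -3495 + 29278 = 25783$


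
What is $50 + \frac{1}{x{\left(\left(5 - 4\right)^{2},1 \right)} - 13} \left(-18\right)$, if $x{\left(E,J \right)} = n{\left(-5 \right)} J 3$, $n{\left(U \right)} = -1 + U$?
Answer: $\frac{1568}{31} \approx 50.581$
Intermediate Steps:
$x{\left(E,J \right)} = - 18 J$ ($x{\left(E,J \right)} = \left(-1 - 5\right) J 3 = - 6 J 3 = - 18 J$)
$50 + \frac{1}{x{\left(\left(5 - 4\right)^{2},1 \right)} - 13} \left(-18\right) = 50 + \frac{1}{\left(-18\right) 1 - 13} \left(-18\right) = 50 + \frac{1}{-18 - 13} \left(-18\right) = 50 + \frac{1}{-31} \left(-18\right) = 50 - - \frac{18}{31} = 50 + \frac{18}{31} = \frac{1568}{31}$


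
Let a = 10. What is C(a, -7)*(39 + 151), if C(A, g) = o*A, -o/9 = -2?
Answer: 34200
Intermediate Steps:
o = 18 (o = -9*(-2) = 18)
C(A, g) = 18*A
C(a, -7)*(39 + 151) = (18*10)*(39 + 151) = 180*190 = 34200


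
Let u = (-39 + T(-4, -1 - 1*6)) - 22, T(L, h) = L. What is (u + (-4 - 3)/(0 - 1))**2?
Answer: 3364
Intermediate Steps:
u = -65 (u = (-39 - 4) - 22 = -43 - 22 = -65)
(u + (-4 - 3)/(0 - 1))**2 = (-65 + (-4 - 3)/(0 - 1))**2 = (-65 - 7/(-1))**2 = (-65 - 7*(-1))**2 = (-65 + 7)**2 = (-58)**2 = 3364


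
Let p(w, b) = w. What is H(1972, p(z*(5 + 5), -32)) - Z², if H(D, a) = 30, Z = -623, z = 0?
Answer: -388099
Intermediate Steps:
H(1972, p(z*(5 + 5), -32)) - Z² = 30 - 1*(-623)² = 30 - 1*388129 = 30 - 388129 = -388099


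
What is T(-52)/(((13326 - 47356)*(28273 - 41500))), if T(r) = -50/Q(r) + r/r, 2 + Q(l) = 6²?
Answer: -4/3825975885 ≈ -1.0455e-9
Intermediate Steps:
Q(l) = 34 (Q(l) = -2 + 6² = -2 + 36 = 34)
T(r) = -8/17 (T(r) = -50/34 + r/r = -50*1/34 + 1 = -25/17 + 1 = -8/17)
T(-52)/(((13326 - 47356)*(28273 - 41500))) = -8*1/((13326 - 47356)*(28273 - 41500))/17 = -8/(17*((-34030*(-13227)))) = -8/17/450114810 = -8/17*1/450114810 = -4/3825975885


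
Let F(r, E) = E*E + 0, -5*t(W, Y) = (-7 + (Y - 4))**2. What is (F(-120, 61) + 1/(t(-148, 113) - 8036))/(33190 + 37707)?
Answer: 188223059/3586253848 ≈ 0.052485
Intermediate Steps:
t(W, Y) = -(-11 + Y)**2/5 (t(W, Y) = -(-7 + (Y - 4))**2/5 = -(-7 + (-4 + Y))**2/5 = -(-11 + Y)**2/5)
F(r, E) = E**2 (F(r, E) = E**2 + 0 = E**2)
(F(-120, 61) + 1/(t(-148, 113) - 8036))/(33190 + 37707) = (61**2 + 1/(-(-11 + 113)**2/5 - 8036))/(33190 + 37707) = (3721 + 1/(-1/5*102**2 - 8036))/70897 = (3721 + 1/(-1/5*10404 - 8036))*(1/70897) = (3721 + 1/(-10404/5 - 8036))*(1/70897) = (3721 + 1/(-50584/5))*(1/70897) = (3721 - 5/50584)*(1/70897) = (188223059/50584)*(1/70897) = 188223059/3586253848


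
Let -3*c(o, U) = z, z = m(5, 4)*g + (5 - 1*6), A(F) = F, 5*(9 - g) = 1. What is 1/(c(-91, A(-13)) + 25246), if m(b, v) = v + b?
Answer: 15/378299 ≈ 3.9651e-5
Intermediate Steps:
m(b, v) = b + v
g = 44/5 (g = 9 - ⅕*1 = 9 - ⅕ = 44/5 ≈ 8.8000)
z = 391/5 (z = (5 + 4)*(44/5) + (5 - 1*6) = 9*(44/5) + (5 - 6) = 396/5 - 1 = 391/5 ≈ 78.200)
c(o, U) = -391/15 (c(o, U) = -⅓*391/5 = -391/15)
1/(c(-91, A(-13)) + 25246) = 1/(-391/15 + 25246) = 1/(378299/15) = 15/378299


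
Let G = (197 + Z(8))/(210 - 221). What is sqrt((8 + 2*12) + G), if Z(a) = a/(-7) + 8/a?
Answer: sqrt(83622)/77 ≈ 3.7555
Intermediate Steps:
Z(a) = 8/a - a/7 (Z(a) = a*(-1/7) + 8/a = -a/7 + 8/a = 8/a - a/7)
G = -1378/77 (G = (197 + (8/8 - 1/7*8))/(210 - 221) = (197 + (8*(1/8) - 8/7))/(-11) = (197 + (1 - 8/7))*(-1/11) = (197 - 1/7)*(-1/11) = (1378/7)*(-1/11) = -1378/77 ≈ -17.896)
sqrt((8 + 2*12) + G) = sqrt((8 + 2*12) - 1378/77) = sqrt((8 + 24) - 1378/77) = sqrt(32 - 1378/77) = sqrt(1086/77) = sqrt(83622)/77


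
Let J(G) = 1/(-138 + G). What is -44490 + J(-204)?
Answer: -15215581/342 ≈ -44490.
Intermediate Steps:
-44490 + J(-204) = -44490 + 1/(-138 - 204) = -44490 + 1/(-342) = -44490 - 1/342 = -15215581/342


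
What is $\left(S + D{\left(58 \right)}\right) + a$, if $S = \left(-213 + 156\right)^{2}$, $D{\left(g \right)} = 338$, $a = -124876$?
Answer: $-121289$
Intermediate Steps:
$S = 3249$ ($S = \left(-57\right)^{2} = 3249$)
$\left(S + D{\left(58 \right)}\right) + a = \left(3249 + 338\right) - 124876 = 3587 - 124876 = -121289$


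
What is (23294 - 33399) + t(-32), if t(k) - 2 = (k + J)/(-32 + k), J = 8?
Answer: -80821/8 ≈ -10103.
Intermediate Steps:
t(k) = 2 + (8 + k)/(-32 + k) (t(k) = 2 + (k + 8)/(-32 + k) = 2 + (8 + k)/(-32 + k))
(23294 - 33399) + t(-32) = (23294 - 33399) + (-56 + 3*(-32))/(-32 - 32) = -10105 + (-56 - 96)/(-64) = -10105 - 1/64*(-152) = -10105 + 19/8 = -80821/8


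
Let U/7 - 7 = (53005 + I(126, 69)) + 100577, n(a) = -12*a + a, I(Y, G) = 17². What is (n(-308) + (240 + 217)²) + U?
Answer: 1289383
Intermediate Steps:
I(Y, G) = 289
n(a) = -11*a
U = 1077146 (U = 49 + 7*((53005 + 289) + 100577) = 49 + 7*(53294 + 100577) = 49 + 7*153871 = 49 + 1077097 = 1077146)
(n(-308) + (240 + 217)²) + U = (-11*(-308) + (240 + 217)²) + 1077146 = (3388 + 457²) + 1077146 = (3388 + 208849) + 1077146 = 212237 + 1077146 = 1289383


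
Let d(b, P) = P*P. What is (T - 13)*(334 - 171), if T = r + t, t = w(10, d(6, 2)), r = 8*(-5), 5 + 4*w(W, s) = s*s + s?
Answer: -32111/4 ≈ -8027.8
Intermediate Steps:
d(b, P) = P²
w(W, s) = -5/4 + s/4 + s²/4 (w(W, s) = -5/4 + (s*s + s)/4 = -5/4 + (s² + s)/4 = -5/4 + (s + s²)/4 = -5/4 + (s/4 + s²/4) = -5/4 + s/4 + s²/4)
r = -40
t = 15/4 (t = -5/4 + (¼)*2² + (2²)²/4 = -5/4 + (¼)*4 + (¼)*4² = -5/4 + 1 + (¼)*16 = -5/4 + 1 + 4 = 15/4 ≈ 3.7500)
T = -145/4 (T = -40 + 15/4 = -145/4 ≈ -36.250)
(T - 13)*(334 - 171) = (-145/4 - 13)*(334 - 171) = -197/4*163 = -32111/4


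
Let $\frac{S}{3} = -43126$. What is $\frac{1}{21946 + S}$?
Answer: $- \frac{1}{107432} \approx -9.3082 \cdot 10^{-6}$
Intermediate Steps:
$S = -129378$ ($S = 3 \left(-43126\right) = -129378$)
$\frac{1}{21946 + S} = \frac{1}{21946 - 129378} = \frac{1}{-107432} = - \frac{1}{107432}$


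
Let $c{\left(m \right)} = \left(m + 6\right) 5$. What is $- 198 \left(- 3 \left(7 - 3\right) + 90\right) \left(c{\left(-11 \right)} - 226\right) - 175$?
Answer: $3876269$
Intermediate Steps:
$c{\left(m \right)} = 30 + 5 m$ ($c{\left(m \right)} = \left(6 + m\right) 5 = 30 + 5 m$)
$- 198 \left(- 3 \left(7 - 3\right) + 90\right) \left(c{\left(-11 \right)} - 226\right) - 175 = - 198 \left(- 3 \left(7 - 3\right) + 90\right) \left(\left(30 + 5 \left(-11\right)\right) - 226\right) - 175 = - 198 \left(\left(-3\right) 4 + 90\right) \left(\left(30 - 55\right) - 226\right) - 175 = - 198 \left(-12 + 90\right) \left(-25 - 226\right) - 175 = - 198 \cdot 78 \left(-251\right) - 175 = \left(-198\right) \left(-19578\right) - 175 = 3876444 - 175 = 3876269$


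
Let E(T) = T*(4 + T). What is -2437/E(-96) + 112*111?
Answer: 109796987/8832 ≈ 12432.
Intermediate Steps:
-2437/E(-96) + 112*111 = -2437*(-1/(96*(4 - 96))) + 112*111 = -2437/((-96*(-92))) + 12432 = -2437/8832 + 12432 = 109796987/8832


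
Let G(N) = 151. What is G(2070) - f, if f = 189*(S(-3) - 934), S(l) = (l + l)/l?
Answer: 176299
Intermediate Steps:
S(l) = 2 (S(l) = (2*l)/l = 2)
f = -176148 (f = 189*(2 - 934) = 189*(-932) = -176148)
G(2070) - f = 151 - 1*(-176148) = 151 + 176148 = 176299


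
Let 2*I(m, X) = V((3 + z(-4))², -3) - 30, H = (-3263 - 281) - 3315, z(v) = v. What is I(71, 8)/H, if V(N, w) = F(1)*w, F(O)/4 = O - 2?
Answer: 9/6859 ≈ 0.0013121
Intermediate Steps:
F(O) = -8 + 4*O (F(O) = 4*(O - 2) = 4*(-2 + O) = -8 + 4*O)
H = -6859 (H = -3544 - 3315 = -6859)
V(N, w) = -4*w (V(N, w) = (-8 + 4*1)*w = (-8 + 4)*w = -4*w)
I(m, X) = -9 (I(m, X) = (-4*(-3) - 30)/2 = (12 - 30)/2 = (½)*(-18) = -9)
I(71, 8)/H = -9/(-6859) = -9*(-1/6859) = 9/6859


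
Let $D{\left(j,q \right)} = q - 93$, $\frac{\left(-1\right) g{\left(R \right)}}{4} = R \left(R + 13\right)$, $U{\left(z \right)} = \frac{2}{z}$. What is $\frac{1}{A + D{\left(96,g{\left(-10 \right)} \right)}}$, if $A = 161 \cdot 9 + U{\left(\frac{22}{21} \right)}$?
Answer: $\frac{11}{16257} \approx 0.00067663$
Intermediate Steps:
$g{\left(R \right)} = - 4 R \left(13 + R\right)$ ($g{\left(R \right)} = - 4 R \left(R + 13\right) = - 4 R \left(13 + R\right)$)
$D{\left(j,q \right)} = -93 + q$
$A = \frac{15960}{11}$ ($A = 161 \cdot 9 + \frac{2}{22 \cdot \frac{1}{21}} = 1449 + \frac{2}{22 \cdot \frac{1}{21}} = 1449 + \frac{2}{\frac{22}{21}} = 1449 + 2 \cdot \frac{21}{22} = 1449 + \frac{21}{11} = \frac{15960}{11} \approx 1450.9$)
$\frac{1}{A + D{\left(96,g{\left(-10 \right)} \right)}} = \frac{1}{\frac{15960}{11} - \left(93 - 40 \left(13 - 10\right)\right)} = \frac{1}{\frac{15960}{11} - \left(93 - 120\right)} = \frac{1}{\frac{15960}{11} + \left(-93 + 120\right)} = \frac{1}{\frac{15960}{11} + 27} = \frac{1}{\frac{16257}{11}} = \frac{11}{16257}$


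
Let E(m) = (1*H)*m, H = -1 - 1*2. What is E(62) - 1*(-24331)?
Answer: 24145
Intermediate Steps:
H = -3 (H = -1 - 2 = -3)
E(m) = -3*m (E(m) = (1*(-3))*m = -3*m)
E(62) - 1*(-24331) = -3*62 - 1*(-24331) = -186 + 24331 = 24145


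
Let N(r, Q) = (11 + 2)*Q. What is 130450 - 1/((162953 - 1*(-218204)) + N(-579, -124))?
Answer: 49511645249/379545 ≈ 1.3045e+5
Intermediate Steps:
N(r, Q) = 13*Q
130450 - 1/((162953 - 1*(-218204)) + N(-579, -124)) = 130450 - 1/((162953 - 1*(-218204)) + 13*(-124)) = 130450 - 1/((162953 + 218204) - 1612) = 130450 - 1/(381157 - 1612) = 130450 - 1/379545 = 49511645249/379545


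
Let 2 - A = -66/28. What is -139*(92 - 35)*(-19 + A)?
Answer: 1624215/14 ≈ 1.1602e+5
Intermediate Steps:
A = 61/14 (A = 2 - (-66)/28 = 2 - 1*(-33/14) = 2 + 33/14 = 61/14 ≈ 4.3571)
-139*(92 - 35)*(-19 + A) = -139*(92 - 35)*(-19 + 61/14) = -7923*(-205)/14 = -139*(-11685/14) = 1624215/14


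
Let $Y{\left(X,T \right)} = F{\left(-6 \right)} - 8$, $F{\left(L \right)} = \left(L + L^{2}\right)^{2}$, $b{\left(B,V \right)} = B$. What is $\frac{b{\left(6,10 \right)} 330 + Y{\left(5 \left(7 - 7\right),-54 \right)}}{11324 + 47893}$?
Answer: $\frac{2872}{59217} \approx 0.0485$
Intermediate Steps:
$Y{\left(X,T \right)} = 892$ ($Y{\left(X,T \right)} = \left(-6\right)^{2} \left(1 - 6\right)^{2} - 8 = 36 \left(-5\right)^{2} - 8 = 36 \cdot 25 - 8 = 900 - 8 = 892$)
$\frac{b{\left(6,10 \right)} 330 + Y{\left(5 \left(7 - 7\right),-54 \right)}}{11324 + 47893} = \frac{6 \cdot 330 + 892}{11324 + 47893} = \frac{1980 + 892}{59217} = 2872 \cdot \frac{1}{59217} = \frac{2872}{59217}$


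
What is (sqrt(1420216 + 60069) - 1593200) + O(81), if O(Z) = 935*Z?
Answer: -1517465 + sqrt(1480285) ≈ -1.5162e+6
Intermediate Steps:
(sqrt(1420216 + 60069) - 1593200) + O(81) = (sqrt(1420216 + 60069) - 1593200) + 935*81 = (sqrt(1480285) - 1593200) + 75735 = (-1593200 + sqrt(1480285)) + 75735 = -1517465 + sqrt(1480285)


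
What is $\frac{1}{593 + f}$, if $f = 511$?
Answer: $\frac{1}{1104} \approx 0.0009058$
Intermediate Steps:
$\frac{1}{593 + f} = \frac{1}{593 + 511} = \frac{1}{1104}$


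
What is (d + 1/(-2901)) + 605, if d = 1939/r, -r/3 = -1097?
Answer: 1927224101/3182397 ≈ 605.59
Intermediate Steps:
r = 3291 (r = -3*(-1097) = 3291)
d = 1939/3291 ≈ 0.58918
(d + 1/(-2901)) + 605 = (1939/3291 + 1/(-2901)) + 605 = (1939/3291 - 1/2901) + 605 = 1873916/3182397 + 605 = 1927224101/3182397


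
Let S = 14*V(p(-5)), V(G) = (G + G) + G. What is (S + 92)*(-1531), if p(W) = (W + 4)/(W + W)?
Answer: -736411/5 ≈ -1.4728e+5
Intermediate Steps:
p(W) = (4 + W)/(2*W) (p(W) = (4 + W)/((2*W)) = (4 + W)*(1/(2*W)) = (4 + W)/(2*W))
V(G) = 3*G (V(G) = 2*G + G = 3*G)
S = 21/5 (S = 14*(3*((½)*(4 - 5)/(-5))) = 14*(3*((½)*(-⅕)*(-1))) = 14*(3*(⅒)) = 14*(3/10) = 21/5 ≈ 4.2000)
(S + 92)*(-1531) = (21/5 + 92)*(-1531) = (481/5)*(-1531) = -736411/5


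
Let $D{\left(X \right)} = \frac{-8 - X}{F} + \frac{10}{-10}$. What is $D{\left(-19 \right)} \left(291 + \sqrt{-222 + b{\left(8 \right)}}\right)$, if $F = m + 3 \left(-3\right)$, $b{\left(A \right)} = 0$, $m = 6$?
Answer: $-1358 - \frac{14 i \sqrt{222}}{3} \approx -1358.0 - 69.532 i$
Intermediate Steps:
$F = -3$ ($F = 6 + 3 \left(-3\right) = 6 - 9 = -3$)
$D{\left(X \right)} = \frac{5}{3} + \frac{X}{3}$ ($D{\left(X \right)} = \frac{-8 - X}{-3} + \frac{10}{-10} = \left(-8 - X\right) \left(- \frac{1}{3}\right) + 10 \left(- \frac{1}{10}\right) = \left(\frac{8}{3} + \frac{X}{3}\right) - 1 = \frac{5}{3} + \frac{X}{3}$)
$D{\left(-19 \right)} \left(291 + \sqrt{-222 + b{\left(8 \right)}}\right) = \left(\frac{5}{3} + \frac{1}{3} \left(-19\right)\right) \left(291 + \sqrt{-222 + 0}\right) = \left(\frac{5}{3} - \frac{19}{3}\right) \left(291 + \sqrt{-222}\right) = - \frac{14 \left(291 + i \sqrt{222}\right)}{3} = -1358 - \frac{14 i \sqrt{222}}{3}$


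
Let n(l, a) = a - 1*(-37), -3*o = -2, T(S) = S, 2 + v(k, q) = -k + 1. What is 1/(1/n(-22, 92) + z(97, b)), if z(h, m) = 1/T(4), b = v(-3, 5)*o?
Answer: 516/133 ≈ 3.8797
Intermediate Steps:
v(k, q) = -1 - k (v(k, q) = -2 + (-k + 1) = -2 + (1 - k) = -1 - k)
o = ⅔ (o = -⅓*(-2) = ⅔ ≈ 0.66667)
n(l, a) = 37 + a (n(l, a) = a + 37 = 37 + a)
b = 4/3 (b = (-1 - 1*(-3))*(⅔) = (-1 + 3)*(⅔) = 2*(⅔) = 4/3 ≈ 1.3333)
z(h, m) = ¼ (z(h, m) = 1/4 = ¼)
1/(1/n(-22, 92) + z(97, b)) = 1/(1/(37 + 92) + ¼) = 1/(1/129 + ¼) = 1/(133/516) = 516/133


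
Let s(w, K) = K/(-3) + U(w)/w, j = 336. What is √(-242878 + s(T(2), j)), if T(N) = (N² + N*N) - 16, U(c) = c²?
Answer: I*√242998 ≈ 492.95*I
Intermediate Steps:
T(N) = -16 + 2*N² (T(N) = (N² + N²) - 16 = 2*N² - 16 = -16 + 2*N²)
s(w, K) = w - K/3 (s(w, K) = K/(-3) + w²/w = K*(-⅓) + w = -K/3 + w = w - K/3)
√(-242878 + s(T(2), j)) = √(-242878 + ((-16 + 2*2²) - ⅓*336)) = √(-242878 + ((-16 + 2*4) - 112)) = √(-242878 + ((-16 + 8) - 112)) = √(-242878 + (-8 - 112)) = √(-242878 - 120) = √(-242998) = I*√242998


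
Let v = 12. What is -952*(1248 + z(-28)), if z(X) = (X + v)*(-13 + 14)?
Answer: -1172864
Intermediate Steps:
z(X) = 12 + X (z(X) = (X + 12)*(-13 + 14) = (12 + X)*1 = 12 + X)
-952*(1248 + z(-28)) = -952*(1248 + (12 - 28)) = -952*(1248 - 16) = -952*1232 = -1172864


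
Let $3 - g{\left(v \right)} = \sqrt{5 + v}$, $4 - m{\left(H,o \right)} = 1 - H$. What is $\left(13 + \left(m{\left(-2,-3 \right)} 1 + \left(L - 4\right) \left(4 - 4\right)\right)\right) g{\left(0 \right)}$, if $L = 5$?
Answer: $42 - 14 \sqrt{5} \approx 10.695$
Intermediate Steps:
$m{\left(H,o \right)} = 3 + H$ ($m{\left(H,o \right)} = 4 - \left(1 - H\right) = 4 + \left(-1 + H\right) = 3 + H$)
$g{\left(v \right)} = 3 - \sqrt{5 + v}$
$\left(13 + \left(m{\left(-2,-3 \right)} 1 + \left(L - 4\right) \left(4 - 4\right)\right)\right) g{\left(0 \right)} = \left(13 + \left(\left(3 - 2\right) 1 + \left(5 - 4\right) \left(4 - 4\right)\right)\right) \left(3 - \sqrt{5 + 0}\right) = \left(13 + \left(1 \cdot 1 + 1 \cdot 0\right)\right) \left(3 - \sqrt{5}\right) = \left(13 + \left(1 + 0\right)\right) \left(3 - \sqrt{5}\right) = \left(13 + 1\right) \left(3 - \sqrt{5}\right) = 14 \left(3 - \sqrt{5}\right) = 42 - 14 \sqrt{5}$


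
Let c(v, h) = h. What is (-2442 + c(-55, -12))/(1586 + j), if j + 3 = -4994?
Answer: 818/1137 ≈ 0.71944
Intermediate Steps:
j = -4997 (j = -3 - 4994 = -4997)
(-2442 + c(-55, -12))/(1586 + j) = (-2442 - 12)/(1586 - 4997) = -2454/(-3411) = -2454*(-1/3411) = 818/1137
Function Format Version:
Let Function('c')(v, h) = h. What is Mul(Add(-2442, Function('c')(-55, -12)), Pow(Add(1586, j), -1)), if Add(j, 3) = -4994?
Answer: Rational(818, 1137) ≈ 0.71944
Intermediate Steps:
j = -4997 (j = Add(-3, -4994) = -4997)
Mul(Add(-2442, Function('c')(-55, -12)), Pow(Add(1586, j), -1)) = Mul(Add(-2442, -12), Pow(Add(1586, -4997), -1)) = Mul(-2454, Pow(-3411, -1)) = Mul(-2454, Rational(-1, 3411)) = Rational(818, 1137)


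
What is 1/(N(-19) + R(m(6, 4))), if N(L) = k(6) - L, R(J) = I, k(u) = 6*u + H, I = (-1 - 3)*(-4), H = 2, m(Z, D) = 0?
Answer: 1/73 ≈ 0.013699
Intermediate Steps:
I = 16 (I = -4*(-4) = 16)
k(u) = 2 + 6*u (k(u) = 6*u + 2 = 2 + 6*u)
R(J) = 16
N(L) = 38 - L (N(L) = (2 + 6*6) - L = (2 + 36) - L = 38 - L)
1/(N(-19) + R(m(6, 4))) = 1/((38 - 1*(-19)) + 16) = 1/((38 + 19) + 16) = 1/(57 + 16) = 1/73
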